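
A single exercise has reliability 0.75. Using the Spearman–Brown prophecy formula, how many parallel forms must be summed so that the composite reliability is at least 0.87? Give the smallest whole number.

3

k ≥ ρ*(1−ρ₁)/(ρ₁(1−ρ*)) = 0.87·0.25 / (0.75·0.13) = 2.231.
Smallest integer k = 3.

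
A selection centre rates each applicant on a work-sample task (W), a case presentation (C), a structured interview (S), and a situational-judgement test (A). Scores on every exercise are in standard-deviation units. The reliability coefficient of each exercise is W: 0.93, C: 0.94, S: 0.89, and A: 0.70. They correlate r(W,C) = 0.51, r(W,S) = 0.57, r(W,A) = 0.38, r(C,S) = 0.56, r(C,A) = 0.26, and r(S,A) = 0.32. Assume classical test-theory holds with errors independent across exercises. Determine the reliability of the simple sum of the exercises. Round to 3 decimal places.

0.941

Var(W+C+S+A) = 4 + 2·[0.51 + 0.57 + 0.38 + 0.56 + 0.26 + 0.32] = 4 + 5.2 = 9.2.
Because errors are independent across components, Cov(Tᵢ,Tⱼ) = Cov(Xᵢ,Xⱼ); the off-diagonal part of the true-score variance is the same as above.
True-score variance = [0.93 + 0.94 + 0.89 + 0.70] + 5.2 = 3.46 + 5.2 = 8.66.
Reliability = 8.66 / 9.2 = 0.941.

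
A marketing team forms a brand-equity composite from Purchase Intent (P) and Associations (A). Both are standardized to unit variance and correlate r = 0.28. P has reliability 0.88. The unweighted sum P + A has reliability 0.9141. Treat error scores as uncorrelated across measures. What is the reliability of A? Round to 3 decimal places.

Var(P+A) = 2 + 2·0.28 = 2.560.
True-score variance = ρ_P + ρ_A + 2·0.28, so 0.9141 = (0.88 + ρ_A + 0.56) / 2.560.
ρ_A = 0.9141·2.560 − 0.88 − 0.56 = 0.900.

0.900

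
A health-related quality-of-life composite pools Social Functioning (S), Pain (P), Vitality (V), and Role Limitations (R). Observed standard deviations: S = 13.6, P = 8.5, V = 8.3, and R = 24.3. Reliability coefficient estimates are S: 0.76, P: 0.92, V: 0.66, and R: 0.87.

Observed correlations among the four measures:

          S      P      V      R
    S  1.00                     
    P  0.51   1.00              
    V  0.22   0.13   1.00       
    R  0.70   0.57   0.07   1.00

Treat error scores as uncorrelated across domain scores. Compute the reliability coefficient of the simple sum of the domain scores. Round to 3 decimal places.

0.918

Var(S+P+V+R) = 13.6² + 8.5² + 8.3² + 24.3² + 2·[13.6·8.5·0.51 + 13.6·8.3·0.22 + 13.6·24.3·0.70 + 8.5·8.3·0.13 + 8.5·24.3·0.57 + 8.3·24.3·0.07] = 916.59 + 912.298 = 1828.89.
Because errors are independent across components, Cov(Tᵢ,Tⱼ) = Cov(Xᵢ,Xⱼ); the off-diagonal part of the true-score variance is the same as above.
True-score variance = [13.6²·0.76 + 8.5²·0.92 + 8.3²·0.66 + 24.3²·0.87] + 912.298 = 766.233 + 912.298 = 1678.53.
Reliability = 1678.53 / 1828.89 = 0.918.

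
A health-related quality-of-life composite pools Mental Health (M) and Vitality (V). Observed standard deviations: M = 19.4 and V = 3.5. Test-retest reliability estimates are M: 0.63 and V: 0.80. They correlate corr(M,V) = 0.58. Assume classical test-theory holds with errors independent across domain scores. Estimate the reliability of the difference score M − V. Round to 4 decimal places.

0.5427

Var(M−V) = 19.4² + 3.5² − 2·19.4·3.5·0.58 = 388.61 − 78.764 = 309.846.
Because errors are independent across components, Cov(Tᵢ,Tⱼ) = Cov(Xᵢ,Xⱼ); the off-diagonal part of the true-score variance is the same as above.
True-score variance = [19.4²·0.63 + 3.5²·0.80] − 78.764 = 246.907 − 78.764 = 168.143.
Reliability = 168.143 / 309.846 = 0.5427.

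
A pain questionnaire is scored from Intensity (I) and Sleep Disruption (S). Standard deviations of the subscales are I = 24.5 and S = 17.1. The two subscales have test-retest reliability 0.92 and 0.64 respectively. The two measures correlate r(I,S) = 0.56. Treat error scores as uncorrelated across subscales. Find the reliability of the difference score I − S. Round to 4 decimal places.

0.6380

Var(I−S) = 24.5² + 17.1² − 2·24.5·17.1·0.56 = 892.66 − 469.224 = 423.436.
Under uncorrelated errors the observed covariances equal the true-score covariances, so only the own-variance terms attenuate.
True-score variance = [24.5²·0.92 + 17.1²·0.64] − 469.224 = 739.372 − 469.224 = 270.148.
Reliability = 270.148 / 423.436 = 0.6380.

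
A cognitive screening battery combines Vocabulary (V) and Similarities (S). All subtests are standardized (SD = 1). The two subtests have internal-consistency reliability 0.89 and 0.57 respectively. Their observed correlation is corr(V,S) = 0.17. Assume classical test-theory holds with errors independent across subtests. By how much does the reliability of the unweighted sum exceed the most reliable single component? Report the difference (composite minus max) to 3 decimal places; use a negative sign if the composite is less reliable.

Var(sum) = 2 + 0.34 = 2.34; true-score variance = 1.46 + 0.34 = 1.8; composite reliability = 0.7692.
Max component reliability = 0.8900.
Difference = 0.7692 − 0.8900 = -0.121.

-0.121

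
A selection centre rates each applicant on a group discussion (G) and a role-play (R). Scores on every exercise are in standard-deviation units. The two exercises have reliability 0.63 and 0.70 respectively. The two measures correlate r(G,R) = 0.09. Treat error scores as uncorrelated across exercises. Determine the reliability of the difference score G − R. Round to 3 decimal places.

Var(G−R) = 1 + 1 − 2·0.09 = 2 − 0.18 = 1.82.
Under uncorrelated errors the observed covariances equal the true-score covariances, so only the own-variance terms attenuate.
True-score variance = [0.63 + 0.70] − 0.18 = 1.33 − 0.18 = 1.15.
Reliability = 1.15 / 1.82 = 0.632.

0.632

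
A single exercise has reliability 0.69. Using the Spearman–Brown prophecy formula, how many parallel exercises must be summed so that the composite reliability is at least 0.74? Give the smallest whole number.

2

k ≥ ρ*(1−ρ₁)/(ρ₁(1−ρ*)) = 0.74·0.31 / (0.69·0.26) = 1.279.
Smallest integer k = 2.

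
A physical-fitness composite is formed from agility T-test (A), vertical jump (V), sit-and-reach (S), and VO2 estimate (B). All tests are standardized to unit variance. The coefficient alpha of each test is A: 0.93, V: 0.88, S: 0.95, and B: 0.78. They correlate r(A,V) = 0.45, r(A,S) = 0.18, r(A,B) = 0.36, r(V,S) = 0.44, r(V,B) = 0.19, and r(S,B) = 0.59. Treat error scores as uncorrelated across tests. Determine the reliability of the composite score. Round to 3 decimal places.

Var(A+V+S+B) = 4 + 2·[0.45 + 0.18 + 0.36 + 0.44 + 0.19 + 0.59] = 4 + 4.42 = 8.42.
With uncorrelated errors the cross-covariances are all true-score covariance, so they carry over unchanged; only the diagonal terms shrink to ρᵢσᵢ².
True-score variance = [0.93 + 0.88 + 0.95 + 0.78] + 4.42 = 3.54 + 4.42 = 7.96.
Reliability = 7.96 / 8.42 = 0.945.

0.945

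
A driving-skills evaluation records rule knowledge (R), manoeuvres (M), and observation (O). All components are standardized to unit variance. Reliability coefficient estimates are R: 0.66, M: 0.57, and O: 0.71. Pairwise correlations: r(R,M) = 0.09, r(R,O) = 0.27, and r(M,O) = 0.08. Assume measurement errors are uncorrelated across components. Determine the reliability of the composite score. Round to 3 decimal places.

Var(R+M+O) = 3 + 2·[0.09 + 0.27 + 0.08] = 3 + 0.88 = 3.88.
With uncorrelated errors the cross-covariances are all true-score covariance, so they carry over unchanged; only the diagonal terms shrink to ρᵢσᵢ².
True-score variance = [0.66 + 0.57 + 0.71] + 0.88 = 1.94 + 0.88 = 2.82.
Reliability = 2.82 / 3.88 = 0.727.

0.727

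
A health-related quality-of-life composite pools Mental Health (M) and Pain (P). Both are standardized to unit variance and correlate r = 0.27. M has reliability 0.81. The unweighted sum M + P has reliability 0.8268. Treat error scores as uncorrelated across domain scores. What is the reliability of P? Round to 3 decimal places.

0.750

Var(M+P) = 2 + 2·0.27 = 2.540.
True-score variance = ρ_M + ρ_P + 2·0.27, so 0.8268 = (0.81 + ρ_P + 0.54) / 2.540.
ρ_P = 0.8268·2.540 − 0.81 − 0.54 = 0.750.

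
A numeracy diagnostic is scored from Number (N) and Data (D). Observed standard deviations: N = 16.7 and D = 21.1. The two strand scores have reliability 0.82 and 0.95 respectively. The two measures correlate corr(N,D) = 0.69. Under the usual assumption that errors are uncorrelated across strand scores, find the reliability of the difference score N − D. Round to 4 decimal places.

Var(N−D) = 16.7² + 21.1² − 2·16.7·21.1·0.69 = 724.1 − 486.271 = 237.829.
Because errors are independent across components, Cov(Tᵢ,Tⱼ) = Cov(Xᵢ,Xⱼ); the off-diagonal part of the true-score variance is the same as above.
True-score variance = [16.7²·0.82 + 21.1²·0.95] − 486.271 = 651.639 − 486.271 = 165.369.
Reliability = 165.369 / 237.829 = 0.6953.

0.6953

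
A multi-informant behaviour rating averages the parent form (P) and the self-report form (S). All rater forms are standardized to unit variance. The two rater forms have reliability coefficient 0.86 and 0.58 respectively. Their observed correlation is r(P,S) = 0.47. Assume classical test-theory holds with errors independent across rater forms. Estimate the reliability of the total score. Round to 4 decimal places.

0.8095

Var(P+S) = 2 + 2·[0.47] = 2 + 0.94 = 2.94.
Under uncorrelated errors the observed covariances equal the true-score covariances, so only the own-variance terms attenuate.
True-score variance = [0.86 + 0.58] + 0.94 = 1.44 + 0.94 = 2.38.
Reliability = 2.38 / 2.94 = 0.8095.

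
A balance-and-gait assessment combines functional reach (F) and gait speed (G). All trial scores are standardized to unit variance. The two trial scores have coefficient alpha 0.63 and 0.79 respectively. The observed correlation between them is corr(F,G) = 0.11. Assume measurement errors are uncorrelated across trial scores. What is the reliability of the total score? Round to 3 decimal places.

0.739

Var(F+G) = 2 + 2·[0.11] = 2 + 0.22 = 2.22.
Under uncorrelated errors the observed covariances equal the true-score covariances, so only the own-variance terms attenuate.
True-score variance = [0.63 + 0.79] + 0.22 = 1.42 + 0.22 = 1.64.
Reliability = 1.64 / 2.22 = 0.739.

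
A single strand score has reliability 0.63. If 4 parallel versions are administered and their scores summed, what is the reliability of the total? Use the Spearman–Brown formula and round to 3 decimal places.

0.872

ρ_k = kρ / (1 + (k−1)ρ) = 4·0.63 / (1 + 3·0.63) = 2.520 / 2.890 = 0.872.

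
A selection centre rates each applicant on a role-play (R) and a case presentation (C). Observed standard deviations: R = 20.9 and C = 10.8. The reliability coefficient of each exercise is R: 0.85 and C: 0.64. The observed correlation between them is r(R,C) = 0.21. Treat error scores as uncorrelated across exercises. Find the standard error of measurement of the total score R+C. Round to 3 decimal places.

Var(total) = 553.45 + 94.8024 = 648.252.
True-score variance = 445.938 + 94.8024 = 540.74, so reliability = 0.8342.
Error variance = 648.252 − 540.74 = 107.512; SEM = √107.512 = 10.369.

10.369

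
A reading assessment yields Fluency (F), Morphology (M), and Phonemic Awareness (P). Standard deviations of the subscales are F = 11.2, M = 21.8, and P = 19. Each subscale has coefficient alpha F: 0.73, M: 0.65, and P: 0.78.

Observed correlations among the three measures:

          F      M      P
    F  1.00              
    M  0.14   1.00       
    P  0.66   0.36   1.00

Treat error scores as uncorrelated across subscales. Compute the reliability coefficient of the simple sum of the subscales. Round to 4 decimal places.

Var(F+M+P) = 11.2² + 21.8² + 19² + 2·[11.2·21.8·0.14 + 11.2·19·0.66 + 21.8·19·0.36] = 961.68 + 647.485 = 1609.16.
With uncorrelated errors the cross-covariances are all true-score covariance, so they carry over unchanged; only the diagonal terms shrink to ρᵢσᵢ².
True-score variance = [11.2²·0.73 + 21.8²·0.65 + 19²·0.78] + 647.485 = 682.057 + 647.485 = 1329.54.
Reliability = 1329.54 / 1609.16 = 0.8262.

0.8262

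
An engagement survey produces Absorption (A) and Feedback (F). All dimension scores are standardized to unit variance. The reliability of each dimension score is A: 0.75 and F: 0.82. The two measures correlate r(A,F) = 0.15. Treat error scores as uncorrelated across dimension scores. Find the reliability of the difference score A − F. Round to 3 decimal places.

Var(A−F) = 1 + 1 − 2·0.15 = 2 − 0.3 = 1.7.
Because errors are independent across components, Cov(Tᵢ,Tⱼ) = Cov(Xᵢ,Xⱼ); the off-diagonal part of the true-score variance is the same as above.
True-score variance = [0.75 + 0.82] − 0.3 = 1.57 − 0.3 = 1.27.
Reliability = 1.27 / 1.7 = 0.747.

0.747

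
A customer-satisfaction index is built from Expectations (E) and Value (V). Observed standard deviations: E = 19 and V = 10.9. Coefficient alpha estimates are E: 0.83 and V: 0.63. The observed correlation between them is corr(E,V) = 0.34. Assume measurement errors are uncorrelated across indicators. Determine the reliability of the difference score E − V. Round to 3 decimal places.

Var(E−V) = 19² + 10.9² − 2·19·10.9·0.34 = 479.81 − 140.828 = 338.982.
Under uncorrelated errors the observed covariances equal the true-score covariances, so only the own-variance terms attenuate.
True-score variance = [19²·0.83 + 10.9²·0.63] − 140.828 = 374.48 − 140.828 = 233.652.
Reliability = 233.652 / 338.982 = 0.689.

0.689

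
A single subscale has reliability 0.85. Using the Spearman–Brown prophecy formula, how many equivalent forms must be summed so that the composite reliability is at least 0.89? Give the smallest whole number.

2

k ≥ ρ*(1−ρ₁)/(ρ₁(1−ρ*)) = 0.89·0.15 / (0.85·0.11) = 1.428.
Smallest integer k = 2.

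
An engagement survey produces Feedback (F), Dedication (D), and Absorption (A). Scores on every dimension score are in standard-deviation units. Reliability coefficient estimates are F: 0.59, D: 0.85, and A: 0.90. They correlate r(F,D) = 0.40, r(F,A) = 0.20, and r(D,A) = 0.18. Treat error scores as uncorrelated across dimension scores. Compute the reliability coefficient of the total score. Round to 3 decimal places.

Var(F+D+A) = 3 + 2·[0.40 + 0.20 + 0.18] = 3 + 1.56 = 4.56.
With uncorrelated errors the cross-covariances are all true-score covariance, so they carry over unchanged; only the diagonal terms shrink to ρᵢσᵢ².
True-score variance = [0.59 + 0.85 + 0.90] + 1.56 = 2.34 + 1.56 = 3.9.
Reliability = 3.9 / 4.56 = 0.855.

0.855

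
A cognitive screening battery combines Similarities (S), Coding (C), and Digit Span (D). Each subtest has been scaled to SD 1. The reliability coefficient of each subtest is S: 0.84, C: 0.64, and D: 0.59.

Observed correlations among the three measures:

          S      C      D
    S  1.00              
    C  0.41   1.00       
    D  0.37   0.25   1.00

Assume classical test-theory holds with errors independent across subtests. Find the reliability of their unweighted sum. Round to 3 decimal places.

0.816

Var(S+C+D) = 3 + 2·[0.41 + 0.37 + 0.25] = 3 + 2.06 = 5.06.
Under uncorrelated errors the observed covariances equal the true-score covariances, so only the own-variance terms attenuate.
True-score variance = [0.84 + 0.64 + 0.59] + 2.06 = 2.07 + 2.06 = 4.13.
Reliability = 4.13 / 5.06 = 0.816.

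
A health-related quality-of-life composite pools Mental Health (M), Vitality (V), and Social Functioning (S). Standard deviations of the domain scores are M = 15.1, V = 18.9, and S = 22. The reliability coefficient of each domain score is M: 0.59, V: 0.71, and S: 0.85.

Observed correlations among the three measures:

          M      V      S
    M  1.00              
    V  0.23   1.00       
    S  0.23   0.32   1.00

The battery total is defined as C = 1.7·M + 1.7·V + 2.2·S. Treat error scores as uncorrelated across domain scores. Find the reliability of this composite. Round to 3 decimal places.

0.846

Var(C) = 1.7²·15.1² + 1.7²·18.9² + 2.2²·22² + 2·[2.89·15.1·18.9·0.23 + 3.74·15.1·22·0.23 + 3.74·18.9·22·0.32] = 4033.85 + 1946.17 = 5980.02.
Because errors are independent across components, Cov(Tᵢ,Tⱼ) = Cov(Xᵢ,Xⱼ); the off-diagonal part of the true-score variance is the same as above.
True-score variance = [1.7²·15.1²·0.59 + 1.7²·18.9²·0.71 + 2.2²·22²·0.85] + 1946.17 = 3112.92 + 1946.17 = 5059.09.
Reliability = 5059.09 / 5980.02 = 0.846.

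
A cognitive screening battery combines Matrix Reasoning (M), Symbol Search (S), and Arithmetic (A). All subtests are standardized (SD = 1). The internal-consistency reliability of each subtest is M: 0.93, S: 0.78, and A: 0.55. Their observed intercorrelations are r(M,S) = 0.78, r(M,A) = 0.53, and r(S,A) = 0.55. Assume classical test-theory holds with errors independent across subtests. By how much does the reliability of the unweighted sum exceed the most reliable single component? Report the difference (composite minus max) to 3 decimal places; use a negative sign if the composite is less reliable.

-0.040

Var(sum) = 3 + 3.72 = 6.72; true-score variance = 2.26 + 3.72 = 5.98; composite reliability = 0.8899.
Max component reliability = 0.9300.
Difference = 0.8899 − 0.9300 = -0.040.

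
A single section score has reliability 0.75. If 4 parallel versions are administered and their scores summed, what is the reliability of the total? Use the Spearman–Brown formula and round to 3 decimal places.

ρ_k = kρ / (1 + (k−1)ρ) = 4·0.75 / (1 + 3·0.75) = 3.000 / 3.250 = 0.923.

0.923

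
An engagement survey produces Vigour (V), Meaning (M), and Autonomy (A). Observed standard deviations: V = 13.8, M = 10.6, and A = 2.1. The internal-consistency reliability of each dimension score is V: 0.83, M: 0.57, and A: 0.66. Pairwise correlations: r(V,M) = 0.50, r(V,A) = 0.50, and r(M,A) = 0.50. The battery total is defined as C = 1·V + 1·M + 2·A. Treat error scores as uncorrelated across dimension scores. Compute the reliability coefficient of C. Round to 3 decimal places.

Var(C) = 13.8² + 10.6² + 2²·2.1² + 2·[13.8·10.6·0.50 + 2·13.8·2.1·0.50 + 2·10.6·2.1·0.50] = 320.44 + 248.76 = 569.2.
Because errors are independent across components, Cov(Tᵢ,Tⱼ) = Cov(Xᵢ,Xⱼ); the off-diagonal part of the true-score variance is the same as above.
True-score variance = [13.8²·0.83 + 10.6²·0.57 + 2²·2.1²·0.66] + 248.76 = 233.753 + 248.76 = 482.513.
Reliability = 482.513 / 569.2 = 0.848.

0.848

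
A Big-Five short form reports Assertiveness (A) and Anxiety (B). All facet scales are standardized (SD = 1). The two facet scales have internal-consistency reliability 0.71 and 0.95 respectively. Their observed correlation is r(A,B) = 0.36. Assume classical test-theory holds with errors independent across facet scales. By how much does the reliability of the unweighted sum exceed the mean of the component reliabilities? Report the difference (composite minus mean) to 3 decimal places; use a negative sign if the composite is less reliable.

Var(sum) = 2 + 0.72 = 2.72; true-score variance = 1.66 + 0.72 = 2.38; composite reliability = 0.8750.
Mean component reliability = 0.8300.
Difference = 0.8750 − 0.8300 = 0.045.

0.045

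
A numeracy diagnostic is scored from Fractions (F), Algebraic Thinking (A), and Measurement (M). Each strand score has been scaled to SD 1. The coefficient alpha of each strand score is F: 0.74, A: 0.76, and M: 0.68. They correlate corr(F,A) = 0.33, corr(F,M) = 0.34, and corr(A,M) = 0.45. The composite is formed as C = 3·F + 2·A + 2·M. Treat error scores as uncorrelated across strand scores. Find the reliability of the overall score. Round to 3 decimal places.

0.840

Var(C) = 3² + 2² + 2² + 2·[6·0.33 + 6·0.34 + 4·0.45] = 17 + 11.64 = 28.64.
With uncorrelated errors the cross-covariances are all true-score covariance, so they carry over unchanged; only the diagonal terms shrink to ρᵢσᵢ².
True-score variance = [3²·0.74 + 2²·0.76 + 2²·0.68] + 11.64 = 12.42 + 11.64 = 24.06.
Reliability = 24.06 / 28.64 = 0.840.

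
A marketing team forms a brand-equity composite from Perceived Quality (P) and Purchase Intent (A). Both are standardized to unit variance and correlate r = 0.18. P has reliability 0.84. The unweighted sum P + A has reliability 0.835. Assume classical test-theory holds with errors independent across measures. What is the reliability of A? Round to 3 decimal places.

0.771

Var(P+A) = 2 + 2·0.18 = 2.360.
True-score variance = ρ_P + ρ_A + 2·0.18, so 0.835 = (0.84 + ρ_A + 0.36) / 2.360.
ρ_A = 0.835·2.360 − 0.84 − 0.36 = 0.771.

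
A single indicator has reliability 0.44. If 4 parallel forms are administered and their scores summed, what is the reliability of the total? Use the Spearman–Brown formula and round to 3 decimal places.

0.759

ρ_k = kρ / (1 + (k−1)ρ) = 4·0.44 / (1 + 3·0.44) = 1.760 / 2.320 = 0.759.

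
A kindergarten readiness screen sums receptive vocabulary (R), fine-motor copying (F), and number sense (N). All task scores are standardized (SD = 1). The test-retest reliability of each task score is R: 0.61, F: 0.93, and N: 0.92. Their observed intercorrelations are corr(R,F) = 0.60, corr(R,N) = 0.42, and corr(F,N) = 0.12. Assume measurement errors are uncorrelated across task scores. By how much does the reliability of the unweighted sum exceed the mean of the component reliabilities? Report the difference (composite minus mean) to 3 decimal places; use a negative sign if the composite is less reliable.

Var(sum) = 3 + 2.28 = 5.28; true-score variance = 2.46 + 2.28 = 4.74; composite reliability = 0.8977.
Mean component reliability = 0.8200.
Difference = 0.8977 − 0.8200 = 0.078.

0.078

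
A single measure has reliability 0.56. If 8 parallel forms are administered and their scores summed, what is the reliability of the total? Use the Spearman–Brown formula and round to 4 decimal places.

0.9106

ρ_k = kρ / (1 + (k−1)ρ) = 8·0.56 / (1 + 7·0.56) = 4.480 / 4.920 = 0.9106.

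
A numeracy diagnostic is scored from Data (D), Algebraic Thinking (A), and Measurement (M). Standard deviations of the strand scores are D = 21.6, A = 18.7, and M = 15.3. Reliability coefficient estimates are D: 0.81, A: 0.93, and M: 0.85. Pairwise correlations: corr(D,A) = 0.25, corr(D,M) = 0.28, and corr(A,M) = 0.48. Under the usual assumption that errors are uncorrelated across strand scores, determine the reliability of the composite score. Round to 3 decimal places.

0.913

Var(D+A+M) = 21.6² + 18.7² + 15.3² + 2·[21.6·18.7·0.25 + 21.6·15.3·0.28 + 18.7·15.3·0.48] = 1050.34 + 661.694 = 1712.03.
With uncorrelated errors the cross-covariances are all true-score covariance, so they carry over unchanged; only the diagonal terms shrink to ρᵢσᵢ².
True-score variance = [21.6²·0.81 + 18.7²·0.93 + 15.3²·0.85] + 661.694 = 902.102 + 661.694 = 1563.8.
Reliability = 1563.8 / 1712.03 = 0.913.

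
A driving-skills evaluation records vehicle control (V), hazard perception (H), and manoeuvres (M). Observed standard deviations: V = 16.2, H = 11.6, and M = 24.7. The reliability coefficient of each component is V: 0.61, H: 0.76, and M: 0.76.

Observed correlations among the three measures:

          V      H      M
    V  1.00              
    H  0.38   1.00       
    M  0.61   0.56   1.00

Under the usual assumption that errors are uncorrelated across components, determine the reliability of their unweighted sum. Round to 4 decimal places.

0.8565

Var(V+H+M) = 16.2² + 11.6² + 24.7² + 2·[16.2·11.6·0.38 + 16.2·24.7·0.61 + 11.6·24.7·0.56] = 1007.09 + 951.892 = 1958.98.
With uncorrelated errors the cross-covariances are all true-score covariance, so they carry over unchanged; only the diagonal terms shrink to ρᵢσᵢ².
True-score variance = [16.2²·0.61 + 11.6²·0.76 + 24.7²·0.76] + 951.892 = 726.022 + 951.892 = 1677.91.
Reliability = 1677.91 / 1958.98 = 0.8565.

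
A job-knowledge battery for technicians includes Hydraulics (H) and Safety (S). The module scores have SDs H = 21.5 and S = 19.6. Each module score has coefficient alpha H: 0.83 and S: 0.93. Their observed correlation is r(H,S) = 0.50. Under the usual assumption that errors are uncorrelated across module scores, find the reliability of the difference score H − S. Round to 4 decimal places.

0.7518

Var(H−S) = 21.5² + 19.6² − 2·21.5·19.6·0.50 = 846.41 − 421.4 = 425.01.
Under uncorrelated errors the observed covariances equal the true-score covariances, so only the own-variance terms attenuate.
True-score variance = [21.5²·0.83 + 19.6²·0.93] − 421.4 = 740.936 − 421.4 = 319.536.
Reliability = 319.536 / 425.01 = 0.7518.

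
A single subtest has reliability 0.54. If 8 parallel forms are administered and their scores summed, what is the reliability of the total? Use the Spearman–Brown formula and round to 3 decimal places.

0.904

ρ_k = kρ / (1 + (k−1)ρ) = 8·0.54 / (1 + 7·0.54) = 4.320 / 4.780 = 0.904.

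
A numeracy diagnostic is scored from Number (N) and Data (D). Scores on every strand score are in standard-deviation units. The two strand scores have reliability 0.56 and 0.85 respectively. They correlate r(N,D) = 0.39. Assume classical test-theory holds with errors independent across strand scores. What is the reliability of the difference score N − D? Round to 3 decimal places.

0.516

Var(N−D) = 1 + 1 − 2·0.39 = 2 − 0.78 = 1.22.
With uncorrelated errors the cross-covariances are all true-score covariance, so they carry over unchanged; only the diagonal terms shrink to ρᵢσᵢ².
True-score variance = [0.56 + 0.85] − 0.78 = 1.41 − 0.78 = 0.63.
Reliability = 0.63 / 1.22 = 0.516.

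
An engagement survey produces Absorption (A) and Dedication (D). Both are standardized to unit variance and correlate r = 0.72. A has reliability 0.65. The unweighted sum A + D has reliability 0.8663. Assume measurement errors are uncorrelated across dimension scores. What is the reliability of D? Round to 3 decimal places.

Var(A+D) = 2 + 2·0.72 = 3.440.
True-score variance = ρ_A + ρ_D + 2·0.72, so 0.8663 = (0.65 + ρ_D + 1.44) / 3.440.
ρ_D = 0.8663·3.440 − 0.65 − 1.44 = 0.890.

0.890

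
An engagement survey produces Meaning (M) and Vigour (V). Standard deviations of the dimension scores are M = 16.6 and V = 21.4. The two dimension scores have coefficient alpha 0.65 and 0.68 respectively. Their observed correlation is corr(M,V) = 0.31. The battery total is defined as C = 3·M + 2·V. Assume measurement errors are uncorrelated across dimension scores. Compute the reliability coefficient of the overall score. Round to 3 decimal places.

Var(C) = 3²·16.6² + 2²·21.4² + 2·[6·16.6·21.4·0.31] = 4311.88 + 1321.49 = 5633.37.
Because errors are independent across components, Cov(Tᵢ,Tⱼ) = Cov(Xᵢ,Xⱼ); the off-diagonal part of the true-score variance is the same as above.
True-score variance = [3²·16.6²·0.65 + 2²·21.4²·0.68] + 1321.49 = 2857.68 + 1321.49 = 4179.17.
Reliability = 4179.17 / 5633.37 = 0.742.

0.742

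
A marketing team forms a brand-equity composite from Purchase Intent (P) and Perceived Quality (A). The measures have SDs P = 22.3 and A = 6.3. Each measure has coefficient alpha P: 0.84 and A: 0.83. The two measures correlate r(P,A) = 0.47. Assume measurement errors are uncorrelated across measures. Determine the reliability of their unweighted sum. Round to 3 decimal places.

Var(P+A) = 22.3² + 6.3² + 2·[22.3·6.3·0.47] = 536.98 + 132.061 = 669.041.
Because errors are independent across components, Cov(Tᵢ,Tⱼ) = Cov(Xᵢ,Xⱼ); the off-diagonal part of the true-score variance is the same as above.
True-score variance = [22.3²·0.84 + 6.3²·0.83] + 132.061 = 450.666 + 132.061 = 582.727.
Reliability = 582.727 / 669.041 = 0.871.

0.871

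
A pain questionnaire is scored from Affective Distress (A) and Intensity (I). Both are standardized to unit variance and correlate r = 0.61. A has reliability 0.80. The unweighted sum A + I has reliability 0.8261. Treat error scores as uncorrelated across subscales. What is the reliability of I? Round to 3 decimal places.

0.640

Var(A+I) = 2 + 2·0.61 = 3.220.
True-score variance = ρ_A + ρ_I + 2·0.61, so 0.8261 = (0.80 + ρ_I + 1.22) / 3.220.
ρ_I = 0.8261·3.220 − 0.80 − 1.22 = 0.640.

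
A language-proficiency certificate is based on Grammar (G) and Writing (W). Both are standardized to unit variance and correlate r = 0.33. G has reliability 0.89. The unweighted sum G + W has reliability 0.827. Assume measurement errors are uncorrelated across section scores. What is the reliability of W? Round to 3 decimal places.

0.650

Var(G+W) = 2 + 2·0.33 = 2.660.
True-score variance = ρ_G + ρ_W + 2·0.33, so 0.827 = (0.89 + ρ_W + 0.66) / 2.660.
ρ_W = 0.827·2.660 − 0.89 − 0.66 = 0.650.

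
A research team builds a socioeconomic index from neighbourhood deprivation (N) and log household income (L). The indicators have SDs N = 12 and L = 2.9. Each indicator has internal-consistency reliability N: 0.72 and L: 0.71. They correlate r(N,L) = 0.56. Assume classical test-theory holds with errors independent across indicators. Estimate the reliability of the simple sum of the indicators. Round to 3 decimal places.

0.777

Var(N+L) = 12² + 2.9² + 2·[12·2.9·0.56] = 152.41 + 38.976 = 191.386.
Because errors are independent across components, Cov(Tᵢ,Tⱼ) = Cov(Xᵢ,Xⱼ); the off-diagonal part of the true-score variance is the same as above.
True-score variance = [12²·0.72 + 2.9²·0.71] + 38.976 = 109.651 + 38.976 = 148.627.
Reliability = 148.627 / 191.386 = 0.777.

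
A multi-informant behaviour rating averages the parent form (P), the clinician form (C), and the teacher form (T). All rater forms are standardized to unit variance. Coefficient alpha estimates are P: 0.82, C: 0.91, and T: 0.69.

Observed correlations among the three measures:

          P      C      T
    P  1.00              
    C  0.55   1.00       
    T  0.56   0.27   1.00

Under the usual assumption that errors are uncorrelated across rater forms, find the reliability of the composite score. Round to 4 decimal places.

Var(P+C+T) = 3 + 2·[0.55 + 0.56 + 0.27] = 3 + 2.76 = 5.76.
Under uncorrelated errors the observed covariances equal the true-score covariances, so only the own-variance terms attenuate.
True-score variance = [0.82 + 0.91 + 0.69] + 2.76 = 2.42 + 2.76 = 5.18.
Reliability = 5.18 / 5.76 = 0.8993.

0.8993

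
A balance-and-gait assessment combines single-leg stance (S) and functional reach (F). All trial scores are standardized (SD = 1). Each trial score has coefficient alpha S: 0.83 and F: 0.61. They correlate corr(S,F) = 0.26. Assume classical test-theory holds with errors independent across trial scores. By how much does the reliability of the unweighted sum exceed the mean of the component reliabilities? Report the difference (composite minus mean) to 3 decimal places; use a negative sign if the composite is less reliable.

Var(sum) = 2 + 0.52 = 2.52; true-score variance = 1.44 + 0.52 = 1.96; composite reliability = 0.7778.
Mean component reliability = 0.7200.
Difference = 0.7778 − 0.7200 = 0.058.

0.058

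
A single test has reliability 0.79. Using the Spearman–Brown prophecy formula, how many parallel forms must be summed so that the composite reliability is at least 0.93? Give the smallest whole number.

4

k ≥ ρ*(1−ρ₁)/(ρ₁(1−ρ*)) = 0.93·0.21 / (0.79·0.07) = 3.532.
Smallest integer k = 4.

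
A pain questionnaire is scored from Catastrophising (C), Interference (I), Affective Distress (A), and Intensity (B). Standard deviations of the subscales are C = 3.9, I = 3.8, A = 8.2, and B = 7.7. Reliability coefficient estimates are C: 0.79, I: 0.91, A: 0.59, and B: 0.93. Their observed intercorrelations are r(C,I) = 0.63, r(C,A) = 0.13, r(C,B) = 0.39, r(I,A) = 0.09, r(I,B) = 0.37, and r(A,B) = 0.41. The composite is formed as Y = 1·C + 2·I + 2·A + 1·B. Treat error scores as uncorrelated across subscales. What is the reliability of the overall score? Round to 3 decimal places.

0.810

Var(Y) = 3.9² + 2²·3.8² + 2²·8.2² + 7.7² + 2·[2·3.9·3.8·0.63 + 2·3.9·8.2·0.13 + 3.9·7.7·0.39 + 4·3.8·8.2·0.09 + 2·3.8·7.7·0.37 + 2·8.2·7.7·0.41] = 401.22 + 246.689 = 647.909.
With uncorrelated errors the cross-covariances are all true-score covariance, so they carry over unchanged; only the diagonal terms shrink to ρᵢσᵢ².
True-score variance = [3.9²·0.79 + 2²·3.8²·0.91 + 2²·8.2²·0.59 + 7.7²·0.93] + 246.689 = 278.404 + 246.689 = 525.093.
Reliability = 525.093 / 647.909 = 0.810.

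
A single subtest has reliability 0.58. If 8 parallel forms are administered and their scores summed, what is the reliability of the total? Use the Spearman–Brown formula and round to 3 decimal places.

ρ_k = kρ / (1 + (k−1)ρ) = 8·0.58 / (1 + 7·0.58) = 4.640 / 5.060 = 0.917.

0.917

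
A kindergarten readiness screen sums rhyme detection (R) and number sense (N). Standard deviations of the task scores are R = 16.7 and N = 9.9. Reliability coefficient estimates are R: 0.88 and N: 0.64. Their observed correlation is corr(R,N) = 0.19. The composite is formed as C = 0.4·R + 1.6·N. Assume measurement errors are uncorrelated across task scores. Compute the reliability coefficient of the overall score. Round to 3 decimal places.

Var(C) = 0.4²·16.7² + 1.6²·9.9² + 2·[0.64·16.7·9.9·0.19] = 295.528 + 40.2083 = 335.736.
Under uncorrelated errors the observed covariances equal the true-score covariances, so only the own-variance terms attenuate.
True-score variance = [0.4²·16.7²·0.88 + 1.6²·9.9²·0.64] + 40.2083 = 199.847 + 40.2083 = 240.056.
Reliability = 240.056 / 335.736 = 0.715.

0.715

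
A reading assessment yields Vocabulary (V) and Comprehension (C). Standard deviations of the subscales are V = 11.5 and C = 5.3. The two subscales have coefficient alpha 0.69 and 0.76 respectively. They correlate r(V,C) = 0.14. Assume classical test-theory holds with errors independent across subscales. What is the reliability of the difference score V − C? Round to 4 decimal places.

0.6668

Var(V−C) = 11.5² + 5.3² − 2·11.5·5.3·0.14 = 160.34 − 17.066 = 143.274.
With uncorrelated errors the cross-covariances are all true-score covariance, so they carry over unchanged; only the diagonal terms shrink to ρᵢσᵢ².
True-score variance = [11.5²·0.69 + 5.3²·0.76] − 17.066 = 112.601 − 17.066 = 95.5349.
Reliability = 95.5349 / 143.274 = 0.6668.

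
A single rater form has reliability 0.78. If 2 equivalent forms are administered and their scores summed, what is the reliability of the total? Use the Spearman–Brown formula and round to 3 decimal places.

ρ_k = kρ / (1 + (k−1)ρ) = 2·0.78 / (1 + 1·0.78) = 1.560 / 1.780 = 0.876.

0.876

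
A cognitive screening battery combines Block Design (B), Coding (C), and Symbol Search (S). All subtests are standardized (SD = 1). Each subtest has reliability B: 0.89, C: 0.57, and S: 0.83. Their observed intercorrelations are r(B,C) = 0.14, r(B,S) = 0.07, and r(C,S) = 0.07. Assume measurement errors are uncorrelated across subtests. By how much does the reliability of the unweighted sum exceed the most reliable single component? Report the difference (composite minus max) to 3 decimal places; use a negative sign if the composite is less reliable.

Var(sum) = 3 + 0.56 = 3.56; true-score variance = 2.29 + 0.56 = 2.85; composite reliability = 0.8006.
Max component reliability = 0.8900.
Difference = 0.8006 − 0.8900 = -0.089.

-0.089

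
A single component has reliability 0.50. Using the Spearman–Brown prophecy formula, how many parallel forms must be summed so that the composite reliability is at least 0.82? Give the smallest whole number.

k ≥ ρ*(1−ρ₁)/(ρ₁(1−ρ*)) = 0.82·0.50 / (0.50·0.18) = 4.556.
Smallest integer k = 5.

5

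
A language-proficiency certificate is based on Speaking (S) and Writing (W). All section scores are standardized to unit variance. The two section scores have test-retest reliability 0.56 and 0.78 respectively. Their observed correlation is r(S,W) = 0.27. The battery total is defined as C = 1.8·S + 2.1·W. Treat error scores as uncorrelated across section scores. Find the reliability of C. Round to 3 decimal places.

0.753

Var(C) = 1.8² + 2.1² + 2·[3.78·0.27] = 7.65 + 2.0412 = 9.6912.
With uncorrelated errors the cross-covariances are all true-score covariance, so they carry over unchanged; only the diagonal terms shrink to ρᵢσᵢ².
True-score variance = [1.8²·0.56 + 2.1²·0.78] + 2.0412 = 5.2542 + 2.0412 = 7.2954.
Reliability = 7.2954 / 9.6912 = 0.753.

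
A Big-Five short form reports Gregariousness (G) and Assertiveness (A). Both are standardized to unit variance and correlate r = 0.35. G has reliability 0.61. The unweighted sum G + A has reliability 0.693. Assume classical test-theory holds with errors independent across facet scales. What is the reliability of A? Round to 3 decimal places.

0.561

Var(G+A) = 2 + 2·0.35 = 2.700.
True-score variance = ρ_G + ρ_A + 2·0.35, so 0.693 = (0.61 + ρ_A + 0.70) / 2.700.
ρ_A = 0.693·2.700 − 0.61 − 0.70 = 0.561.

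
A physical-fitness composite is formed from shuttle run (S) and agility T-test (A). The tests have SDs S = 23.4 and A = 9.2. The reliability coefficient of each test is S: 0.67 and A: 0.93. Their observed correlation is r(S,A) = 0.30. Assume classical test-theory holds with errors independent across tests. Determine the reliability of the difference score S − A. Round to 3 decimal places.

0.629

Var(S−A) = 23.4² + 9.2² − 2·23.4·9.2·0.30 = 632.2 − 129.168 = 503.032.
Because errors are independent across components, Cov(Tᵢ,Tⱼ) = Cov(Xᵢ,Xⱼ); the off-diagonal part of the true-score variance is the same as above.
True-score variance = [23.4²·0.67 + 9.2²·0.93] − 129.168 = 445.58 − 129.168 = 316.412.
Reliability = 316.412 / 503.032 = 0.629.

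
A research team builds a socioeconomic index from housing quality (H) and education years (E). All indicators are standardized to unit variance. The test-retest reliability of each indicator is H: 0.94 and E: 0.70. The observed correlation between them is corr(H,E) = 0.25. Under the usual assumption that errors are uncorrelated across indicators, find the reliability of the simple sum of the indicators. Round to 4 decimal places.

Var(H+E) = 2 + 2·[0.25] = 2 + 0.5 = 2.5.
Under uncorrelated errors the observed covariances equal the true-score covariances, so only the own-variance terms attenuate.
True-score variance = [0.94 + 0.70] + 0.5 = 1.64 + 0.5 = 2.14.
Reliability = 2.14 / 2.5 = 0.8560.

0.8560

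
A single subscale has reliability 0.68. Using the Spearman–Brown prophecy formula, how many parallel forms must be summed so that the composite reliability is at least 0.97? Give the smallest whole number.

k ≥ ρ*(1−ρ₁)/(ρ₁(1−ρ*)) = 0.97·0.32 / (0.68·0.03) = 15.216.
Smallest integer k = 16.

16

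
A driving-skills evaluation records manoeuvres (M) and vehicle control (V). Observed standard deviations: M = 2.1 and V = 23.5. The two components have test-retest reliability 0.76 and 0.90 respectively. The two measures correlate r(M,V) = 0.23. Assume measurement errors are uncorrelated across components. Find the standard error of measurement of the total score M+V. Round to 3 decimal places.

Var(total) = 556.66 + 22.701 = 579.361.
True-score variance = 500.377 + 22.701 = 523.078, so reliability = 0.9029.
Error variance = 579.361 − 523.078 = 56.2834; SEM = √56.2834 = 7.502.

7.502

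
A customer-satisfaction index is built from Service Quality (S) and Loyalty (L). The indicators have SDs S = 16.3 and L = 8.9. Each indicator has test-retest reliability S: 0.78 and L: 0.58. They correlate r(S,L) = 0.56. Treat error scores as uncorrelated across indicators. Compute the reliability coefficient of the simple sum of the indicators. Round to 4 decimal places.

0.8192

Var(S+L) = 16.3² + 8.9² + 2·[16.3·8.9·0.56] = 344.9 + 162.478 = 507.378.
Because errors are independent across components, Cov(Tᵢ,Tⱼ) = Cov(Xᵢ,Xⱼ); the off-diagonal part of the true-score variance is the same as above.
True-score variance = [16.3²·0.78 + 8.9²·0.58] + 162.478 = 253.18 + 162.478 = 415.658.
Reliability = 415.658 / 507.378 = 0.8192.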